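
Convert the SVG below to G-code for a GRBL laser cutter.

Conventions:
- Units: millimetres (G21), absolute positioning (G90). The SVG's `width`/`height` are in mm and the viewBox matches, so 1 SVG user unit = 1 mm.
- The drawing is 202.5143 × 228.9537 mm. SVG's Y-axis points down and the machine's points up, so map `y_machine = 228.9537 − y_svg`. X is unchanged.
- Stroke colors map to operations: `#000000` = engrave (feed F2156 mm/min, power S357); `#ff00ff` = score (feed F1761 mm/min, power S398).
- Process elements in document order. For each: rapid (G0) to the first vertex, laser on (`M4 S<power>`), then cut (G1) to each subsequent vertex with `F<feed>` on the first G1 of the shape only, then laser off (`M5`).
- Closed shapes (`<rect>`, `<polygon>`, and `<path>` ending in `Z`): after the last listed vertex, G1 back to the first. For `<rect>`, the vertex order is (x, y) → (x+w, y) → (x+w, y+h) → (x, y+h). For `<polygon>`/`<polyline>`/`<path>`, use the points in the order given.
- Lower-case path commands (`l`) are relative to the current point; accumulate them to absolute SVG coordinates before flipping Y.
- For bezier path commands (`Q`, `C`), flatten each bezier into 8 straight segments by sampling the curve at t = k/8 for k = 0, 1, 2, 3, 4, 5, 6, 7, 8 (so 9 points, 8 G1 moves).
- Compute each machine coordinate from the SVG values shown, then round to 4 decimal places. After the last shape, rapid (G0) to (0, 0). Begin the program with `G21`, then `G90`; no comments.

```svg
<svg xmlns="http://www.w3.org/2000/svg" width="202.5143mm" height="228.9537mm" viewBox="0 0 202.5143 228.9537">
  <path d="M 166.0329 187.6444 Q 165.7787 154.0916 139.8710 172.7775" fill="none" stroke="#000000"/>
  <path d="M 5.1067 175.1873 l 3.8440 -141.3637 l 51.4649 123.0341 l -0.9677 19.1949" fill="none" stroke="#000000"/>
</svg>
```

1 u = 1 mm; y_m = 228.9537 − y.

[1] `<path>` quadratic bezier, #000000→engrave S357 F2156: (166.0329,41.3093) → (165.5685,48.8813) → (164.3025,54.8208) → (162.2347,59.1278) → (159.3653,61.8024) → (155.6943,62.8446) → (151.2215,62.2542) → (145.9471,60.0314) → (139.8710,56.1762)

[2] `<path>` open polyline, #000000→engrave S357 F2156: (5.1067,53.7664) → (8.9507,195.1301) → (60.4156,72.0960) → (59.4479,52.9011)

G21
G90
G0 X166.0329 Y41.3093
M4 S357
G1 X165.5685 Y48.8813 F2156
G1 X164.3025 Y54.8208
G1 X162.2347 Y59.1278
G1 X159.3653 Y61.8024
G1 X155.6943 Y62.8446
G1 X151.2215 Y62.2542
G1 X145.9471 Y60.0314
G1 X139.8710 Y56.1762
M5
G0 X5.1067 Y53.7664
M4 S357
G1 X8.9507 Y195.1301 F2156
G1 X60.4156 Y72.0960
G1 X59.4479 Y52.9011
M5
G0 X0.0000 Y0.0000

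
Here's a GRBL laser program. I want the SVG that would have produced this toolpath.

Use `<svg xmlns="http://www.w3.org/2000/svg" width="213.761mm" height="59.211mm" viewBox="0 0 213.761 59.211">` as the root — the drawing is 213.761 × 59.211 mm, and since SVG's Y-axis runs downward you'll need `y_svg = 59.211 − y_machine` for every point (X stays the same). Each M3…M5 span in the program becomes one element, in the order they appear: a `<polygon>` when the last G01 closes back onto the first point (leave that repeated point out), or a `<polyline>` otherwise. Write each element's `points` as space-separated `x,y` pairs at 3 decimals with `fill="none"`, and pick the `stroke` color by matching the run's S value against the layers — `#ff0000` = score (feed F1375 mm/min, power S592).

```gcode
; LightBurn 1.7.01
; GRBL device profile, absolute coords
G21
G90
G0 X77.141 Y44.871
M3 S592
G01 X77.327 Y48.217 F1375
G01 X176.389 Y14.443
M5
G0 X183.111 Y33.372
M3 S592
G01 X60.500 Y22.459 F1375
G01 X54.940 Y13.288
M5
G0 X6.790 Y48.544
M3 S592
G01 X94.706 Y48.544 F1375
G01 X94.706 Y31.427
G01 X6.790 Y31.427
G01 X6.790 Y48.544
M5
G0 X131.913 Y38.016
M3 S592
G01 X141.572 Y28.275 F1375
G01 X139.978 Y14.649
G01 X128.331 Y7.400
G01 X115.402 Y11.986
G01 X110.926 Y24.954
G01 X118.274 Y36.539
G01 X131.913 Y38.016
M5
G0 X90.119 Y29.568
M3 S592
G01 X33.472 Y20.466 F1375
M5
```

<svg xmlns="http://www.w3.org/2000/svg" width="213.761mm" height="59.211mm" viewBox="0 0 213.761 59.211">
  <polyline points="77.141,14.340 77.327,10.994 176.389,44.768" fill="none" stroke="#ff0000"/>
  <polyline points="183.111,25.839 60.500,36.752 54.940,45.923" fill="none" stroke="#ff0000"/>
  <polygon points="6.790,10.667 94.706,10.667 94.706,27.784 6.790,27.784" fill="none" stroke="#ff0000"/>
  <polygon points="131.913,21.195 141.572,30.936 139.978,44.562 128.331,51.811 115.402,47.225 110.926,34.257 118.274,22.672" fill="none" stroke="#ff0000"/>
  <polyline points="90.119,29.643 33.472,38.745" fill="none" stroke="#ff0000"/>
</svg>

Machine Y-up, SVG Y-down with viewBox height 59.211, so y_svg = 59.211 − y_machine; X carries over. Every run uses S592, so all elements get stroke `#ff0000` (score).

Run 1: The run is open, so emit a `<polyline>` with points (Y-flipped): 77.141,14.340 77.327,10.994 176.389,44.768.

Run 2: The run is open, so emit a `<polyline>` with points (Y-flipped): 183.111,25.839 60.500,36.752 54.940,45.923.

Run 3: The run returns to its start, so emit a `<polygon>` with points (Y-flipped): 6.790,10.667 94.706,10.667 94.706,27.784 6.790,27.784.

Run 4: The run returns to its start, so emit a `<polygon>` with points (Y-flipped): 131.913,21.195 141.572,30.936 139.978,44.562 128.331,51.811 115.402,47.225 110.926,34.257 118.274,22.672.

Run 5: The run is open, so emit a `<polyline>` with points (Y-flipped): 90.119,29.643 33.472,38.745.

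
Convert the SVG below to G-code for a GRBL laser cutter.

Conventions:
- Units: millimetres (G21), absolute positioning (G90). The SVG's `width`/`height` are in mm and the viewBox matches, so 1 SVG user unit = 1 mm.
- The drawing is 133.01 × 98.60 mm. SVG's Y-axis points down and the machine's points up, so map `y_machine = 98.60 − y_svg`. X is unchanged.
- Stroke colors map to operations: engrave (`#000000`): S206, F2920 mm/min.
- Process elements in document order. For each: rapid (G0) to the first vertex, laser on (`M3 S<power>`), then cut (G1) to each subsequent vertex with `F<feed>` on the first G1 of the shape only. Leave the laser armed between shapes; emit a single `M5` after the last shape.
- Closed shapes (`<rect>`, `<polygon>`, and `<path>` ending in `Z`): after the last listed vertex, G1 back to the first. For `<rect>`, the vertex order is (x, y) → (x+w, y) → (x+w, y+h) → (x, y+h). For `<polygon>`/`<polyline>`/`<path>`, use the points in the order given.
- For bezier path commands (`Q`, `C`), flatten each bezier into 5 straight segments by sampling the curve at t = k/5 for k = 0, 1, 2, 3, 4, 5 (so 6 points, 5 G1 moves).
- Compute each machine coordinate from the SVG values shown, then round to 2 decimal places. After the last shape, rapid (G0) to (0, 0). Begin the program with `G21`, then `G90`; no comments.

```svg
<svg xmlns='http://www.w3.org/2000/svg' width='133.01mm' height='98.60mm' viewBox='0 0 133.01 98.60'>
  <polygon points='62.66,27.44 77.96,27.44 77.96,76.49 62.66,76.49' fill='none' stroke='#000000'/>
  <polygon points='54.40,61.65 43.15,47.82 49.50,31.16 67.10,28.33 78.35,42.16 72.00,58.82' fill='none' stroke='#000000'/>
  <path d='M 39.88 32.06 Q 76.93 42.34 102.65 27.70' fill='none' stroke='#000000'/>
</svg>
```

Since the viewBox matches the mm dimensions, user units are millimetres directly. The only transform is the Y-flip y_m = 98.60 − y_svg.

Shape 1 is a rectangle drawn with `<polygon>`. Its stroke #000000 means engrave at S206, F2920. After flipping Y the toolpath is (62.66,71.16) → (77.96,71.16) → (77.96,22.11) → (62.66,22.11) → (62.66,71.16), returning to the start.

Shape 2 is a regular polygon drawn with `<polygon>`. Its stroke #000000 means engrave at S206, F2920. After flipping Y the toolpath is (54.40,36.95) → (43.15,50.78) → (49.50,67.44) → (67.10,70.27) → (78.35,56.44) → (72.00,39.78) → (54.40,36.95), returning to the start.

Shape 3 is a quadratic bezier drawn with `<path>`. Its stroke #000000 means engrave at S206, F2920. After flipping Y the toolpath is (39.88,66.54) → (54.25,63.42) → (67.71,62.30) → (80.26,63.18) → (91.91,66.04) → (102.65,70.90).

G21
G90
G0 X62.66 Y71.16
M3 S206
G1 X77.96 Y71.16 F2920
G1 X77.96 Y22.11
G1 X62.66 Y22.11
G1 X62.66 Y71.16
G0 X54.40 Y36.95
M3 S206
G1 X43.15 Y50.78 F2920
G1 X49.50 Y67.44
G1 X67.10 Y70.27
G1 X78.35 Y56.44
G1 X72.00 Y39.78
G1 X54.40 Y36.95
G0 X39.88 Y66.54
M3 S206
G1 X54.25 Y63.42 F2920
G1 X67.71 Y62.30
G1 X80.26 Y63.18
G1 X91.91 Y66.04
G1 X102.65 Y70.90
M5
G0 X0.00 Y0.00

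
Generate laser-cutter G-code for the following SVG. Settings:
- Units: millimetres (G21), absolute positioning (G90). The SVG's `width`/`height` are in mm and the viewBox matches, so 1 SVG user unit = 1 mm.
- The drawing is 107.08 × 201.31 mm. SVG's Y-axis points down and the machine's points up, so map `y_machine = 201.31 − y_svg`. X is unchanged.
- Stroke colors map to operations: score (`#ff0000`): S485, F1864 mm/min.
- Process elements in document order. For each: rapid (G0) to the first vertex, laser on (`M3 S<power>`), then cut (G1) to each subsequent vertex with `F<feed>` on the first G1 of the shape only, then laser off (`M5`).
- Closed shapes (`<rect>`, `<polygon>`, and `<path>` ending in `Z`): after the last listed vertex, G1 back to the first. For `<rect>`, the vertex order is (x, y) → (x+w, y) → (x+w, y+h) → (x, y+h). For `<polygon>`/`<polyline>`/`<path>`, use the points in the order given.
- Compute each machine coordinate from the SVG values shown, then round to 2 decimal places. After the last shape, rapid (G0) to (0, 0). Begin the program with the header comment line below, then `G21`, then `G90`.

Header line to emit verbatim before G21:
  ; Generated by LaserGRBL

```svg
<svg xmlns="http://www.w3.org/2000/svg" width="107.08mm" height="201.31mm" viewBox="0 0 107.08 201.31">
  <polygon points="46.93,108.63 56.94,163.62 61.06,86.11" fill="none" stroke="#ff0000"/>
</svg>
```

; Generated by LaserGRBL
G21
G90
G0 X46.93 Y92.68
M3 S485
G1 X56.94 Y37.69 F1864
G1 X61.06 Y115.20
G1 X46.93 Y92.68
M5
G0 X0.00 Y0.00

Since the viewBox matches the mm dimensions, user units are millimetres directly. The only transform is the Y-flip y_m = 201.31 − y_svg.

Shape 1 is a closed polygon drawn with `<polygon>`. Its stroke #ff0000 means score at S485, F1864. After flipping Y the toolpath is (46.93,92.68) → (56.94,37.69) → (61.06,115.20) → (46.93,92.68), returning to the start.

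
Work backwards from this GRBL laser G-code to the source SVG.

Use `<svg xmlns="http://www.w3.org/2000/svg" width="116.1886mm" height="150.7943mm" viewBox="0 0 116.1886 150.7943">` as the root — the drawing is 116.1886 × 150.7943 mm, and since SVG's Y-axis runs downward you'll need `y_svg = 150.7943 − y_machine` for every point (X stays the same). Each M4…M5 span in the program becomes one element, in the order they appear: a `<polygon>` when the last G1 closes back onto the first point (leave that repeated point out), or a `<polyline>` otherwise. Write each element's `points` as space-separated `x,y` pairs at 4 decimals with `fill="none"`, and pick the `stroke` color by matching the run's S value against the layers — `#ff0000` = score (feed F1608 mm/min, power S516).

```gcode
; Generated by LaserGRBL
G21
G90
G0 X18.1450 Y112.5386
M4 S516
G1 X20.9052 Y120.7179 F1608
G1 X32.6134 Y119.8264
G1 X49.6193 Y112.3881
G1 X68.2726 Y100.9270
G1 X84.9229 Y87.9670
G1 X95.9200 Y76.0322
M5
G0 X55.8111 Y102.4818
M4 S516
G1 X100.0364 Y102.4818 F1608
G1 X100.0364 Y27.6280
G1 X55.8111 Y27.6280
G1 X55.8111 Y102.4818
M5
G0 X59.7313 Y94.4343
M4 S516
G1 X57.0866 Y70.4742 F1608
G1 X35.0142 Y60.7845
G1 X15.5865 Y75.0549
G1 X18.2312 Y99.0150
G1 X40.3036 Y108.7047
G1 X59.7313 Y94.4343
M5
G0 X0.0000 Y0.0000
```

<svg xmlns="http://www.w3.org/2000/svg" width="116.1886mm" height="150.7943mm" viewBox="0 0 116.1886 150.7943">
  <polyline points="18.1450,38.2557 20.9052,30.0764 32.6134,30.9679 49.6193,38.4062 68.2726,49.8673 84.9229,62.8273 95.9200,74.7621" fill="none" stroke="#ff0000"/>
  <polygon points="55.8111,48.3125 100.0364,48.3125 100.0364,123.1663 55.8111,123.1663" fill="none" stroke="#ff0000"/>
  <polygon points="59.7313,56.3600 57.0866,80.3201 35.0142,90.0098 15.5865,75.7394 18.2312,51.7793 40.3036,42.0896" fill="none" stroke="#ff0000"/>
</svg>

y_svg = 150.7943 − y_m. Every run uses S516, so all elements get stroke `#ff0000` (score).

[1] open run; points: 18.1450,38.2557 20.9052,30.0764 32.6134,30.9679 49.6193,38.4062 68.2726,49.8673 84.9229,62.8273 95.9200,74.7621

[2] closed run; points: 55.8111,48.3125 100.0364,48.3125 100.0364,123.1663 55.8111,123.1663

[3] closed run; points: 59.7313,56.3600 57.0866,80.3201 35.0142,90.0098 15.5865,75.7394 18.2312,51.7793 40.3036,42.0896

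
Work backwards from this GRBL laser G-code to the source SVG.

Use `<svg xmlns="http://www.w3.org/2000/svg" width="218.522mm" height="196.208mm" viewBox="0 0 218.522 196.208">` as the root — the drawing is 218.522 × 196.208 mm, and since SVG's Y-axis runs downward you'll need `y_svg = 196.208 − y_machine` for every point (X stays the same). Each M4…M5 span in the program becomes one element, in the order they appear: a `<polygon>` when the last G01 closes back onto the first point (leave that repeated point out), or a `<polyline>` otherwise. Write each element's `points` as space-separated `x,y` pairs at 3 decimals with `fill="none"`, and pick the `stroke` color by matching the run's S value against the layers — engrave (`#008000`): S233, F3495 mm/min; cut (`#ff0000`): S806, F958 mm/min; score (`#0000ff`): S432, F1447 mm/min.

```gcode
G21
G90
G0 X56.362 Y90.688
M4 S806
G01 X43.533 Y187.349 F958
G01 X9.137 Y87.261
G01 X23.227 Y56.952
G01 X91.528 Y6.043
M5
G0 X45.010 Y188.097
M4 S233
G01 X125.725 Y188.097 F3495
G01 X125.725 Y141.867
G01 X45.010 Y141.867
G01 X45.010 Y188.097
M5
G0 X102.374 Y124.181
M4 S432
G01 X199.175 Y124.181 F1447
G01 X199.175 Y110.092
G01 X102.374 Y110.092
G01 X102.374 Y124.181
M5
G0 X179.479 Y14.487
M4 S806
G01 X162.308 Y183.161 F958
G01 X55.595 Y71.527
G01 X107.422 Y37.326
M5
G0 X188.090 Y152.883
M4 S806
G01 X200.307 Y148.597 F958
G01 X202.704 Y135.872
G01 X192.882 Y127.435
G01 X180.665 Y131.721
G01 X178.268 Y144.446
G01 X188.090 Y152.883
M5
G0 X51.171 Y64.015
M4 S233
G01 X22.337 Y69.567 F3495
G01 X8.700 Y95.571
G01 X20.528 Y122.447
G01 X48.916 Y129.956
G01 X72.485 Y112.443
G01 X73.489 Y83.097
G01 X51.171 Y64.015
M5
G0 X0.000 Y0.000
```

<svg xmlns="http://www.w3.org/2000/svg" width="218.522mm" height="196.208mm" viewBox="0 0 218.522 196.208">
  <polyline points="56.362,105.520 43.533,8.859 9.137,108.947 23.227,139.256 91.528,190.165" fill="none" stroke="#ff0000"/>
  <polygon points="45.010,8.111 125.725,8.111 125.725,54.341 45.010,54.341" fill="none" stroke="#008000"/>
  <polygon points="102.374,72.027 199.175,72.027 199.175,86.116 102.374,86.116" fill="none" stroke="#0000ff"/>
  <polyline points="179.479,181.721 162.308,13.047 55.595,124.681 107.422,158.882" fill="none" stroke="#ff0000"/>
  <polygon points="188.090,43.325 200.307,47.611 202.704,60.336 192.882,68.773 180.665,64.487 178.268,51.762" fill="none" stroke="#ff0000"/>
  <polygon points="51.171,132.193 22.337,126.641 8.700,100.637 20.528,73.761 48.916,66.252 72.485,83.765 73.489,113.111" fill="none" stroke="#008000"/>
</svg>

Machine Y-up, SVG Y-down with viewBox height 196.208, so y_svg = 196.208 − y_machine; X carries over.

Run 1: power S806 maps to stroke `#ff0000` (cut). The run is open, so emit a `<polyline>` with points (Y-flipped): 56.362,105.520 43.533,8.859 9.137,108.947 23.227,139.256 91.528,190.165.

Run 2: S233 ⇒ engrave layer `#008000`. The run returns to its start, so emit a `<polygon>` with points (Y-flipped): 45.010,8.111 125.725,8.111 125.725,54.341 45.010,54.341.

Run 3: the run's S432 means `#0000ff` (score). The run returns to its start, so emit a `<polygon>` with points (Y-flipped): 102.374,72.027 199.175,72.027 199.175,86.116 102.374,86.116.

Run 4: the run's S806 means `#ff0000` (cut). The run is open, so emit a `<polyline>` with points (Y-flipped): 179.479,181.721 162.308,13.047 55.595,124.681 107.422,158.882.

Run 5: power S806 maps to stroke `#ff0000` (cut). The run returns to its start, so emit a `<polygon>` with points (Y-flipped): 188.090,43.325 200.307,47.611 202.704,60.336 192.882,68.773 180.665,64.487 178.268,51.762.

Run 6: power S233 maps to stroke `#008000` (engrave). The run returns to its start, so emit a `<polygon>` with points (Y-flipped): 51.171,132.193 22.337,126.641 8.700,100.637 20.528,73.761 48.916,66.252 72.485,83.765 73.489,113.111.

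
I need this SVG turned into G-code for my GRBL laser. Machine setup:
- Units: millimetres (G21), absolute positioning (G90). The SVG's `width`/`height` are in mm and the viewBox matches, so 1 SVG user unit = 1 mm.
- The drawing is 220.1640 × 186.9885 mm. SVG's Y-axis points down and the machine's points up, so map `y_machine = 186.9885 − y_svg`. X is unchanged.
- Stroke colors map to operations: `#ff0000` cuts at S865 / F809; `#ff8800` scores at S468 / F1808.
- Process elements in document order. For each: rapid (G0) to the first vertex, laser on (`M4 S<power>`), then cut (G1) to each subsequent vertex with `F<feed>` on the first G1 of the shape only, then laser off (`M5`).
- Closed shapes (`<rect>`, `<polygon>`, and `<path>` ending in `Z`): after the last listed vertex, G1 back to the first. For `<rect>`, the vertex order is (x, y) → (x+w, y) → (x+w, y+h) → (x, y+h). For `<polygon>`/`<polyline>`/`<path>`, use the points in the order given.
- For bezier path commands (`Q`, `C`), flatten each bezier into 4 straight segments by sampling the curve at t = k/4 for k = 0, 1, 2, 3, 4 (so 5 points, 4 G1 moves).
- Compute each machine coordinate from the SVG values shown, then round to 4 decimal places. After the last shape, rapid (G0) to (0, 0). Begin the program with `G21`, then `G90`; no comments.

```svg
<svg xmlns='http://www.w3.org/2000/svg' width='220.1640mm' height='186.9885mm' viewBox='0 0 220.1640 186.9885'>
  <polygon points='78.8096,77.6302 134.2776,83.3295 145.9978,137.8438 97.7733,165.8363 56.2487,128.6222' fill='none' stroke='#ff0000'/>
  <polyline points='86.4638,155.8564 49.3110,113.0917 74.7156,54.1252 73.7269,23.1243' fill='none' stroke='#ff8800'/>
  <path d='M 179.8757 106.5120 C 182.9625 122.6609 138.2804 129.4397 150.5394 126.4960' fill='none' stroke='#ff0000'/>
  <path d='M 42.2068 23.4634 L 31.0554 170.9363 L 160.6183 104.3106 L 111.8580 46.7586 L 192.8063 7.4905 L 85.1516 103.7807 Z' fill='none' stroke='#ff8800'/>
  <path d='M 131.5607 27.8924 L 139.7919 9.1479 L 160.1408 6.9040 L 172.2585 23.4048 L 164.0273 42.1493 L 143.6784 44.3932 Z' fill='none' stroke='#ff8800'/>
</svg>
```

viewBox `0 0 220.1640 186.9885` with mm width/height → 1 unit = 1 mm. Flip: y_m = 186.9885 − y_svg.

**Shape 1** — `<polygon>` regular polygon, stroke `#ff0000` → cut (S865, F809). Machine vertices: (78.8096,109.3583) → (134.2776,103.6590) → (145.9978,49.1447) → (97.7733,21.1522) → (56.2487,58.3663) → (78.8096,109.3583). Closed: final G1 returns to the first vertex.

**Shape 2** — `<polyline>` open polyline, stroke `#ff8800` → score (S468, F1808). Machine vertices: (86.4638,31.1321) → (49.3110,73.8968) → (74.7156,132.8633) → (73.7269,163.8642). Open path.

**Shape 3** — `<path>` cubic bezier, stroke `#ff0000` → cut (S865, F809). Control points (SVG): P0=(179.8757,106.5120), P1=(182.9625,122.6609), P2=(138.2804,129.4397), P3=(150.5394,126.4960); sampled at t=k/4. Machine vertices: (179.8757,80.4765) → (174.8702,70.1272) → (161.7680,63.3248) → (150.3855,60.1022) → (150.5394,60.4925). Open path.

**Shape 4** — `<path>` closed polygon, stroke `#ff8800` → score (S468, F1808). Machine vertices: (42.2068,163.5251) → (31.0554,16.0522) → (160.6183,82.6779) → (111.8580,140.2299) → (192.8063,179.4980) → (85.1516,83.2078) → (42.2068,163.5251). Closed: final G1 returns to the first vertex.

**Shape 5** — `<path>` regular polygon, stroke `#ff8800` → score (S468, F1808). Machine vertices: (131.5607,159.0961) → (139.7919,177.8406) → (160.1408,180.0845) → (172.2585,163.5837) → (164.0273,144.8392) → (143.6784,142.5953) → (131.5607,159.0961). Closed: final G1 returns to the first vertex.

G21
G90
G0 X78.8096 Y109.3583
M4 S865
G1 X134.2776 Y103.6590 F809
G1 X145.9978 Y49.1447
G1 X97.7733 Y21.1522
G1 X56.2487 Y58.3663
G1 X78.8096 Y109.3583
M5
G0 X86.4638 Y31.1321
M4 S468
G1 X49.3110 Y73.8968 F1808
G1 X74.7156 Y132.8633
G1 X73.7269 Y163.8642
M5
G0 X179.8757 Y80.4765
M4 S865
G1 X174.8702 Y70.1272 F809
G1 X161.7680 Y63.3248
G1 X150.3855 Y60.1022
G1 X150.5394 Y60.4925
M5
G0 X42.2068 Y163.5251
M4 S468
G1 X31.0554 Y16.0522 F1808
G1 X160.6183 Y82.6779
G1 X111.8580 Y140.2299
G1 X192.8063 Y179.4980
G1 X85.1516 Y83.2078
G1 X42.2068 Y163.5251
M5
G0 X131.5607 Y159.0961
M4 S468
G1 X139.7919 Y177.8406 F1808
G1 X160.1408 Y180.0845
G1 X172.2585 Y163.5837
G1 X164.0273 Y144.8392
G1 X143.6784 Y142.5953
G1 X131.5607 Y159.0961
M5
G0 X0.0000 Y0.0000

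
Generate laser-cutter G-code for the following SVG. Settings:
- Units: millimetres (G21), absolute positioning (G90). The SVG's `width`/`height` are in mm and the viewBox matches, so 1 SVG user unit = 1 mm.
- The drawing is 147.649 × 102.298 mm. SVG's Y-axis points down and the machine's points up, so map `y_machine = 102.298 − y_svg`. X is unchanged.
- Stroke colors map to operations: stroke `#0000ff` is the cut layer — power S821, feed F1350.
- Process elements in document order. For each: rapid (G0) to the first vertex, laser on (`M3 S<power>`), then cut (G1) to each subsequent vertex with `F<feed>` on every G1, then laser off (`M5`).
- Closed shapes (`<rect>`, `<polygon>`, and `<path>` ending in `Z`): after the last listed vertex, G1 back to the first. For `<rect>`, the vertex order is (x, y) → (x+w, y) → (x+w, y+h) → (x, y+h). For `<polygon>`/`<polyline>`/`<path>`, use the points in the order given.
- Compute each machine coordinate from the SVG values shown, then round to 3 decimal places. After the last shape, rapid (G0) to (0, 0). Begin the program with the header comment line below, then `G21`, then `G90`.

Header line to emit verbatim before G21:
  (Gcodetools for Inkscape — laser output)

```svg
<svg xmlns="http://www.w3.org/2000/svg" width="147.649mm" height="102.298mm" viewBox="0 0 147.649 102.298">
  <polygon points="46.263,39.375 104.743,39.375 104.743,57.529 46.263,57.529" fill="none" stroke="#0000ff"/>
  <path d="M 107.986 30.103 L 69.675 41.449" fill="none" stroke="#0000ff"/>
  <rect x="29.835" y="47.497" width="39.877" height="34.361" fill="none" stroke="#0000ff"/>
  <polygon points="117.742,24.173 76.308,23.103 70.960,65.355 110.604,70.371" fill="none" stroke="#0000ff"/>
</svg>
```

(Gcodetools for Inkscape — laser output)
G21
G90
G0 X46.263 Y62.923
M3 S821
G1 X104.743 Y62.923 F1350
G1 X104.743 Y44.769 F1350
G1 X46.263 Y44.769 F1350
G1 X46.263 Y62.923 F1350
M5
G0 X107.986 Y72.195
M3 S821
G1 X69.675 Y60.849 F1350
M5
G0 X29.835 Y54.801
M3 S821
G1 X69.712 Y54.801 F1350
G1 X69.712 Y20.440 F1350
G1 X29.835 Y20.440 F1350
G1 X29.835 Y54.801 F1350
M5
G0 X117.742 Y78.125
M3 S821
G1 X76.308 Y79.195 F1350
G1 X70.960 Y36.943 F1350
G1 X110.604 Y31.927 F1350
G1 X117.742 Y78.125 F1350
M5
G0 X0.000 Y0.000

viewBox `0 0 147.649 102.298` with mm width/height → 1 unit = 1 mm. Flip: y_m = 102.298 − y_svg.

**Shape 1** — `<polygon>` rectangle, stroke `#0000ff` → cut (S821, F1350). Machine vertices: (46.263,62.923) → (104.743,62.923) → (104.743,44.769) → (46.263,44.769) → (46.263,62.923). Closed: final G1 returns to the first vertex.

**Shape 2** — `<path>` line segment, stroke `#0000ff` → cut (S821, F1350). Machine vertices: (107.986,72.195) → (69.675,60.849). Open path.

**Shape 3** — `<rect>` rectangle, stroke `#0000ff` → cut (S821, F1350). Machine vertices: (29.835,54.801) → (69.712,54.801) → (69.712,20.440) → (29.835,20.440) → (29.835,54.801). Closed: final G1 returns to the first vertex.

**Shape 4** — `<polygon>` closed polygon, stroke `#0000ff` → cut (S821, F1350). Machine vertices: (117.742,78.125) → (76.308,79.195) → (70.960,36.943) → (110.604,31.927) → (117.742,78.125). Closed: final G1 returns to the first vertex.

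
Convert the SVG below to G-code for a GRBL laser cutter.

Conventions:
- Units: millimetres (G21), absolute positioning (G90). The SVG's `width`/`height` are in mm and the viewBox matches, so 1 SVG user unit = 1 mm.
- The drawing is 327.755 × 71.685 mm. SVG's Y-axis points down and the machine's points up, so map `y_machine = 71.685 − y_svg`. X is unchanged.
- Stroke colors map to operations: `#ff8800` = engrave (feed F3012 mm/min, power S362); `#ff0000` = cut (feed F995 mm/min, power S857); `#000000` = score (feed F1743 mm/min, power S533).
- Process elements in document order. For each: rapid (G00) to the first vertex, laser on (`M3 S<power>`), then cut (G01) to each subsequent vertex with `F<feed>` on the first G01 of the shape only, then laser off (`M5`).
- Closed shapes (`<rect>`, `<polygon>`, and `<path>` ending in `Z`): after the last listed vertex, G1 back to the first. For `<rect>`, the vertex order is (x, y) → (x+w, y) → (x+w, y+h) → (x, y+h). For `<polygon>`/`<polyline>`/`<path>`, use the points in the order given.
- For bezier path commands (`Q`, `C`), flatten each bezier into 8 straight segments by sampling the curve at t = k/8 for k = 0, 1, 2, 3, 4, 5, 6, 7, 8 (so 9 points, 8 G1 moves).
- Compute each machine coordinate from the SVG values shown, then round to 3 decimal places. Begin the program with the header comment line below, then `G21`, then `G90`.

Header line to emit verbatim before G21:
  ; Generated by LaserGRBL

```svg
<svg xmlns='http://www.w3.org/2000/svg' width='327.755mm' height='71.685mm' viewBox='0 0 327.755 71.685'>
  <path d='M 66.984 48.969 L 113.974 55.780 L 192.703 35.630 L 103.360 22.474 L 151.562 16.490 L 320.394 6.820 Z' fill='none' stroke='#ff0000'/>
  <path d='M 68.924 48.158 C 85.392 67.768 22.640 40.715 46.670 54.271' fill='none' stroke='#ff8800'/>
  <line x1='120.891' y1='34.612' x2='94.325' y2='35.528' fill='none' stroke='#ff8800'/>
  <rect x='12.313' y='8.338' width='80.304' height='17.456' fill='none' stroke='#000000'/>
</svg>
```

Since the viewBox matches the mm dimensions, user units are millimetres directly. The only transform is the Y-flip y_m = 71.685 − y_svg.

Shape 1 is a closed polygon drawn with `<path>`. Its stroke #ff0000 means cut at S857, F995. After flipping Y the toolpath is (66.984,22.716) → (113.974,15.905) → (192.703,36.055) → (103.360,49.211) → (151.562,55.195) → (320.394,64.865) → (66.984,22.716), returning to the start.

Shape 2 is a cubic bezier drawn with `<path>`. Its stroke #ff8800 means engrave at S362, F3012. After flipping Y the toolpath is (68.924,23.527) → (71.710,18.190) → (69.015,16.205) → (62.784,16.549) → (54.961,18.200) → (47.493,20.135) → (42.325,21.330) → (41.402,20.764) → (46.670,17.414).

Shape 3 is a line segment drawn with `<line>`. Its stroke #ff8800 means engrave at S362, F3012. After flipping Y the toolpath is (120.891,37.073) → (94.325,36.157).

Shape 4 is a rectangle drawn with `<rect>`. Its stroke #000000 means score at S533, F1743. After flipping Y the toolpath is (12.313,63.347) → (92.617,63.347) → (92.617,45.891) → (12.313,45.891) → (12.313,63.347), returning to the start.

; Generated by LaserGRBL
G21
G90
G00 X66.984 Y22.716
M3 S857
G01 X113.974 Y15.905 F995
G01 X192.703 Y36.055
G01 X103.360 Y49.211
G01 X151.562 Y55.195
G01 X320.394 Y64.865
G01 X66.984 Y22.716
M5
G00 X68.924 Y23.527
M3 S362
G01 X71.710 Y18.190 F3012
G01 X69.015 Y16.205
G01 X62.784 Y16.549
G01 X54.961 Y18.200
G01 X47.493 Y20.135
G01 X42.325 Y21.330
G01 X41.402 Y20.764
G01 X46.670 Y17.414
M5
G00 X120.891 Y37.073
M3 S362
G01 X94.325 Y36.157 F3012
M5
G00 X12.313 Y63.347
M3 S533
G01 X92.617 Y63.347 F1743
G01 X92.617 Y45.891
G01 X12.313 Y45.891
G01 X12.313 Y63.347
M5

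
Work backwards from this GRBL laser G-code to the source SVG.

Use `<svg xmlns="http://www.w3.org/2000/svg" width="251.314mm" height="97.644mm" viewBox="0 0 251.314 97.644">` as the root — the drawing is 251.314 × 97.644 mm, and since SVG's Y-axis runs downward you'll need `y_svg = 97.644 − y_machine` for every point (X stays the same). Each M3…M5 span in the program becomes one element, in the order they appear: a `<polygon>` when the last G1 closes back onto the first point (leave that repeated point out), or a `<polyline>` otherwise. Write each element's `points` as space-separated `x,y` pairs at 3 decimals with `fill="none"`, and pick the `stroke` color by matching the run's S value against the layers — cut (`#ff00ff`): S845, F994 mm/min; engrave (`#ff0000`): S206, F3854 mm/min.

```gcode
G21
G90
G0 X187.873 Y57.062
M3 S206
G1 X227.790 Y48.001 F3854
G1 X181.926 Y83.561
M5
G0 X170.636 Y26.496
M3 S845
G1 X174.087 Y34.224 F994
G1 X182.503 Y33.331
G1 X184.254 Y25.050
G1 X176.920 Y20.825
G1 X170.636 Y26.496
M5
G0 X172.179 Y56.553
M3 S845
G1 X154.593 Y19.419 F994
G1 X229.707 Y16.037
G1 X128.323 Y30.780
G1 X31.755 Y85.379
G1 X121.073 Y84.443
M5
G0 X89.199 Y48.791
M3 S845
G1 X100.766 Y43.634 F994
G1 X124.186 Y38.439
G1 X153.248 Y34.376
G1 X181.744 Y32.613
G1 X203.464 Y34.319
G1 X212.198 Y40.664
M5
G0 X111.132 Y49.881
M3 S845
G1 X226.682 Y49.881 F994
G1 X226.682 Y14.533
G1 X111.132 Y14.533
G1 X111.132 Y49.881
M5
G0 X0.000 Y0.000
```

y_svg = 97.644 − y_m.

[1] S206→`#ff0000` (engrave); open run; points: 187.873,40.582 227.790,49.643 181.926,14.083

[2] S845→`#ff00ff` (cut); closed run; points: 170.636,71.148 174.087,63.420 182.503,64.313 184.254,72.594 176.920,76.819

[3] S845→`#ff00ff` (cut); open run; points: 172.179,41.091 154.593,78.225 229.707,81.607 128.323,66.864 31.755,12.265 121.073,13.201

[4] S845→`#ff00ff` (cut); open run; points: 89.199,48.853 100.766,54.010 124.186,59.205 153.248,63.268 181.744,65.031 203.464,63.325 212.198,56.980

[5] S845→`#ff00ff` (cut); closed run; points: 111.132,47.763 226.682,47.763 226.682,83.111 111.132,83.111

<svg xmlns="http://www.w3.org/2000/svg" width="251.314mm" height="97.644mm" viewBox="0 0 251.314 97.644">
  <polyline points="187.873,40.582 227.790,49.643 181.926,14.083" fill="none" stroke="#ff0000"/>
  <polygon points="170.636,71.148 174.087,63.420 182.503,64.313 184.254,72.594 176.920,76.819" fill="none" stroke="#ff00ff"/>
  <polyline points="172.179,41.091 154.593,78.225 229.707,81.607 128.323,66.864 31.755,12.265 121.073,13.201" fill="none" stroke="#ff00ff"/>
  <polyline points="89.199,48.853 100.766,54.010 124.186,59.205 153.248,63.268 181.744,65.031 203.464,63.325 212.198,56.980" fill="none" stroke="#ff00ff"/>
  <polygon points="111.132,47.763 226.682,47.763 226.682,83.111 111.132,83.111" fill="none" stroke="#ff00ff"/>
</svg>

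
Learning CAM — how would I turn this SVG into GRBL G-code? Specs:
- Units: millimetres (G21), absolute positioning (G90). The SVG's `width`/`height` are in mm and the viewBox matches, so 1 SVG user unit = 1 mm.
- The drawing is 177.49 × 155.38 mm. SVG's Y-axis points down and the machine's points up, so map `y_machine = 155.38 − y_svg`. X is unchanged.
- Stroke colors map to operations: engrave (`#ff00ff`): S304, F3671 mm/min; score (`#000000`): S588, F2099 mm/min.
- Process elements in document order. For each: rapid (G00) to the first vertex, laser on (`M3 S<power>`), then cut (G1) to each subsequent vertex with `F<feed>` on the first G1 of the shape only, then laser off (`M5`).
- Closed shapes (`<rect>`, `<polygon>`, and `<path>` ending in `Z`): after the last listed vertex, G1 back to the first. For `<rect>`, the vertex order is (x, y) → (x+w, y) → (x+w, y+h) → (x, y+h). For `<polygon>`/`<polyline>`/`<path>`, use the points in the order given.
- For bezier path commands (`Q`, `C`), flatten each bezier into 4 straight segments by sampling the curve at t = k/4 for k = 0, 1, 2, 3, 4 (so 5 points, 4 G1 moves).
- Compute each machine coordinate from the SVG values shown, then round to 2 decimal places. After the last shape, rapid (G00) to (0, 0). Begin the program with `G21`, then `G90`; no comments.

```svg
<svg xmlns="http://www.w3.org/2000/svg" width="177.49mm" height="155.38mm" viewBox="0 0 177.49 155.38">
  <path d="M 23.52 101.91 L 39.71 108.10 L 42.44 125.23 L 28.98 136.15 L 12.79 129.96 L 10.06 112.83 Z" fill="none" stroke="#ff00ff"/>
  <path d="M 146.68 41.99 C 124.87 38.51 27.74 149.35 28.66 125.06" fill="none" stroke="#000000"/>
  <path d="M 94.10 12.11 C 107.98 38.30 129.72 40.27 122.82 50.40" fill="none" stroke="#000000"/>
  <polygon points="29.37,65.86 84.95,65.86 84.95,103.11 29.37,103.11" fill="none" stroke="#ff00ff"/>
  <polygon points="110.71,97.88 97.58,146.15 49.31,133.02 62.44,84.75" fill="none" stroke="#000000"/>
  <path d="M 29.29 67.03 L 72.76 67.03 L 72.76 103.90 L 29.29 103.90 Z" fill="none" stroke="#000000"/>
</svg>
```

1 u = 1 mm; y_m = 155.38 − y.

[1] `<path>` regular polygon, #ff00ff→engrave S304 F3671: (23.52,53.47) → (39.71,47.28) → (42.44,30.15) → (28.98,19.23) → (12.79,25.42) → (10.06,42.55) → (23.52,53.47) (closed)

[2] `<path>` cubic bezier, #000000→score S588 F2099: (146.68,113.39) → (118.91,98.46) → (79.15,64.05) → (43.65,33.54) → (28.66,30.32)

[3] `<path>` cubic bezier, #000000→score S588 F2099: (94.10,143.27) → (105.41,127.66) → (116.25,118.10) → (123.20,111.55) → (122.82,104.98)

[4] `<polygon>` rectangle, #ff00ff→engrave S304 F3671: (29.37,89.52) → (84.95,89.52) → (84.95,52.27) → (29.37,52.27) → (29.37,89.52) (closed)

[5] `<polygon>` regular polygon, #000000→score S588 F2099: (110.71,57.50) → (97.58,9.23) → (49.31,22.36) → (62.44,70.63) → (110.71,57.50) (closed)

[6] `<path>` rectangle, #000000→score S588 F2099: (29.29,88.35) → (72.76,88.35) → (72.76,51.48) → (29.29,51.48) → (29.29,88.35) (closed)

G21
G90
G00 X23.52 Y53.47
M3 S304
G1 X39.71 Y47.28 F3671
G1 X42.44 Y30.15
G1 X28.98 Y19.23
G1 X12.79 Y25.42
G1 X10.06 Y42.55
G1 X23.52 Y53.47
M5
G00 X146.68 Y113.39
M3 S588
G1 X118.91 Y98.46 F2099
G1 X79.15 Y64.05
G1 X43.65 Y33.54
G1 X28.66 Y30.32
M5
G00 X94.10 Y143.27
M3 S588
G1 X105.41 Y127.66 F2099
G1 X116.25 Y118.10
G1 X123.20 Y111.55
G1 X122.82 Y104.98
M5
G00 X29.37 Y89.52
M3 S304
G1 X84.95 Y89.52 F3671
G1 X84.95 Y52.27
G1 X29.37 Y52.27
G1 X29.37 Y89.52
M5
G00 X110.71 Y57.50
M3 S588
G1 X97.58 Y9.23 F2099
G1 X49.31 Y22.36
G1 X62.44 Y70.63
G1 X110.71 Y57.50
M5
G00 X29.29 Y88.35
M3 S588
G1 X72.76 Y88.35 F2099
G1 X72.76 Y51.48
G1 X29.29 Y51.48
G1 X29.29 Y88.35
M5
G00 X0.00 Y0.00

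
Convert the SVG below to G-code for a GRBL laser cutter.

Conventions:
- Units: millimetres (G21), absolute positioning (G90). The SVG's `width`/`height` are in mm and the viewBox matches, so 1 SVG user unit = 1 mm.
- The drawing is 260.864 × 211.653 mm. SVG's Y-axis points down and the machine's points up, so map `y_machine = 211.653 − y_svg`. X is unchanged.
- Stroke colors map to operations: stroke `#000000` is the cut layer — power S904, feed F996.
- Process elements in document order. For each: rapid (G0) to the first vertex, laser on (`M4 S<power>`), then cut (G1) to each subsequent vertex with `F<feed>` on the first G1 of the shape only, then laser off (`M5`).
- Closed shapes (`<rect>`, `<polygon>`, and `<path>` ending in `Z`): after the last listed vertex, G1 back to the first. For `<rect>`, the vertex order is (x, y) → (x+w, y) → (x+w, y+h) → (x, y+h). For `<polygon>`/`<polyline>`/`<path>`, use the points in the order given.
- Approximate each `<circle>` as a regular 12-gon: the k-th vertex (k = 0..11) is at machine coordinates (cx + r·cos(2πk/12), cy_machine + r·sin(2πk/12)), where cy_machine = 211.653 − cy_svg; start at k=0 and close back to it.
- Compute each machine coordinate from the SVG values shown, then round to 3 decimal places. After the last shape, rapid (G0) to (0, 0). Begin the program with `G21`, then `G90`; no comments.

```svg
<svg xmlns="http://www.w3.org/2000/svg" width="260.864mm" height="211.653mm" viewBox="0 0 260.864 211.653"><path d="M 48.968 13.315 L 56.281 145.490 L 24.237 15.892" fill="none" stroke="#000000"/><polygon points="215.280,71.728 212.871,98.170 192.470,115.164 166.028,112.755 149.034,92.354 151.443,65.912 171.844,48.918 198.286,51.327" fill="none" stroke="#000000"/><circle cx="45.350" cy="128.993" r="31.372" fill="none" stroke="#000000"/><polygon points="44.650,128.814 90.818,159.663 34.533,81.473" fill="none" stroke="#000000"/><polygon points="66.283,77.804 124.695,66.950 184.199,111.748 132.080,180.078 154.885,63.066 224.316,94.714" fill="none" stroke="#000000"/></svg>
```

1 u = 1 mm; y_m = 211.653 − y.

[1] `<path>` open polyline, #000000→cut S904 F996: (48.968,198.338) → (56.281,66.163) → (24.237,195.761)

[2] `<polygon>` regular polygon, #000000→cut S904 F996: (215.280,139.925) → (212.871,113.483) → (192.470,96.489) → (166.028,98.898) → (149.034,119.299) → (151.443,145.741) → (171.844,162.735) → (198.286,160.326) → (215.280,139.925) (closed)

[3] `<circle>` circle, #000000→cut S904 F996: (76.722,82.660) → (72.519,98.346) → (61.036,109.829) → (45.350,114.032) → (29.664,109.829) → (18.181,98.346) → (13.978,82.660) → (18.181,66.974) → (29.664,55.491) → (45.350,51.288) → (61.036,55.491) → (72.519,66.974) → (76.722,82.660) (closed)

[4] `<polygon>` closed polygon, #000000→cut S904 F996: (44.650,82.839) → (90.818,51.990) → (34.533,130.180) → (44.650,82.839) (closed)

[5] `<polygon>` closed polygon, #000000→cut S904 F996: (66.283,133.849) → (124.695,144.703) → (184.199,99.905) → (132.080,31.575) → (154.885,148.587) → (224.316,116.939) → (66.283,133.849) (closed)

G21
G90
G0 X48.968 Y198.338
M4 S904
G1 X56.281 Y66.163 F996
G1 X24.237 Y195.761
M5
G0 X215.280 Y139.925
M4 S904
G1 X212.871 Y113.483 F996
G1 X192.470 Y96.489
G1 X166.028 Y98.898
G1 X149.034 Y119.299
G1 X151.443 Y145.741
G1 X171.844 Y162.735
G1 X198.286 Y160.326
G1 X215.280 Y139.925
M5
G0 X76.722 Y82.660
M4 S904
G1 X72.519 Y98.346 F996
G1 X61.036 Y109.829
G1 X45.350 Y114.032
G1 X29.664 Y109.829
G1 X18.181 Y98.346
G1 X13.978 Y82.660
G1 X18.181 Y66.974
G1 X29.664 Y55.491
G1 X45.350 Y51.288
G1 X61.036 Y55.491
G1 X72.519 Y66.974
G1 X76.722 Y82.660
M5
G0 X44.650 Y82.839
M4 S904
G1 X90.818 Y51.990 F996
G1 X34.533 Y130.180
G1 X44.650 Y82.839
M5
G0 X66.283 Y133.849
M4 S904
G1 X124.695 Y144.703 F996
G1 X184.199 Y99.905
G1 X132.080 Y31.575
G1 X154.885 Y148.587
G1 X224.316 Y116.939
G1 X66.283 Y133.849
M5
G0 X0.000 Y0.000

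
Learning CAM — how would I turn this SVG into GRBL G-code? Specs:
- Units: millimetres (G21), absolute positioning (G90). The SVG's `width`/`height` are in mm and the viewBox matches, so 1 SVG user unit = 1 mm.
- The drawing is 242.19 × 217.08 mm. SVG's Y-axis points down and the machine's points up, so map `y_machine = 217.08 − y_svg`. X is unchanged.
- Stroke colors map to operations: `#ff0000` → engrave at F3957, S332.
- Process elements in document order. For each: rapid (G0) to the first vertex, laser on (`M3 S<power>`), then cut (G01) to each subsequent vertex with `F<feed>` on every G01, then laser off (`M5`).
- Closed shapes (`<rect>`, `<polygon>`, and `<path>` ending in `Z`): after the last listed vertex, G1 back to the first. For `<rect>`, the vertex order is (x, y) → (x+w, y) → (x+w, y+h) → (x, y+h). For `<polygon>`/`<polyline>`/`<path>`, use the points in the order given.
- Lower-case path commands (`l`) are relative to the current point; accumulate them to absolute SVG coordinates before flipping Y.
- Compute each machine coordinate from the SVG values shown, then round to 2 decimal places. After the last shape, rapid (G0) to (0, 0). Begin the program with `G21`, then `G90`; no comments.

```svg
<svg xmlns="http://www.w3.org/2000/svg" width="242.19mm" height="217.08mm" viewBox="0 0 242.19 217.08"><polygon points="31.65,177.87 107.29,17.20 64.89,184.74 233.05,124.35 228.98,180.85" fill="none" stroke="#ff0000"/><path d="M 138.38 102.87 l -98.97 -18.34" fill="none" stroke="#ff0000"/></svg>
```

G21
G90
G0 X31.65 Y39.21
M3 S332
G01 X107.29 Y199.88 F3957
G01 X64.89 Y32.34 F3957
G01 X233.05 Y92.73 F3957
G01 X228.98 Y36.23 F3957
G01 X31.65 Y39.21 F3957
M5
G0 X138.38 Y114.21
M3 S332
G01 X39.41 Y132.55 F3957
M5
G0 X0.00 Y0.00

viewBox `0 0 242.19 217.08` with mm width/height → 1 unit = 1 mm. Flip: y_m = 217.08 − y_svg.

**Shape 1** — `<polygon>` closed polygon, stroke `#ff0000` → engrave (S332, F3957). Machine vertices: (31.65,39.21) → (107.29,199.88) → (64.89,32.34) → (233.05,92.73) → (228.98,36.23) → (31.65,39.21). Closed: final G1 returns to the first vertex.

**Shape 2** — `<path>` line segment, stroke `#ff0000` → engrave (S332, F3957). Machine vertices: (138.38,114.21) → (39.41,132.55). Open path.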